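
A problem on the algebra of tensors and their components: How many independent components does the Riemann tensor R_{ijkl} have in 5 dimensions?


The Riemann tensor in d dimensions has d^2(d^2 - 1)/12 independent components.
d = 5, so d^2 = 25
d^2 - 1 = 24
d^2(d^2 - 1) = 25 * 24 = 600
Divide by 12: 600 / 12 = 50

50


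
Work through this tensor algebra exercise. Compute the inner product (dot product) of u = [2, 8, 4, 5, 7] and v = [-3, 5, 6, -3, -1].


The inner product u . v = sum of u_i * v_i.
Term-by-term: 2 * -3, 8 * 5, 4 * 6, 5 * -3, 7 * -1
Products: -6, 40, 24, -15, -7
Sum = -6 + 40 + 24 + -15 + -7 = 36

36


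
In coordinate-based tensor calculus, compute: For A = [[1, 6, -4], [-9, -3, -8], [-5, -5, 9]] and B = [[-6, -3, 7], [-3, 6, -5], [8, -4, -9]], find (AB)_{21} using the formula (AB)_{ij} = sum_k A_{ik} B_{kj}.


(AB)_{ij} = sum_k A_{ik} B_{kj}.
For i=2, j=1:
A_{21} * B_{11} = -9 * -6 = 54
A_{22} * B_{21} = -3 * -3 = 9
A_{23} * B_{31} = -8 * 8 = -64
Sum = 54 + 9 + -64 = -1

-1


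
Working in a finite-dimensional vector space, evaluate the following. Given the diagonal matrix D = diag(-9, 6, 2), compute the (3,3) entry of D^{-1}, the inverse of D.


For a diagonal matrix, the inverse has entries (D^{-1})_{ii} = 1/d_{ii}.
The diagonal entries are: d_{11} = -9, d_{22} = 6, d_{33} = 2
We need (D^{-1})_{33} = 1/d_{33} = 1/2 = 1/2

1/2


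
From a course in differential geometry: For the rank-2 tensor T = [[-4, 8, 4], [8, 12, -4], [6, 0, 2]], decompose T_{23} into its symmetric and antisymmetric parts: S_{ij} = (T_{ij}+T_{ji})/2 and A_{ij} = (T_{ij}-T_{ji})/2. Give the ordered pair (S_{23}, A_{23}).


T_{23} = -4
T_{32} = 0
S_{23} = (-4 + 0)/2 = -4/2 = -2
A_{23} = (-4 - 0)/2 = -4/2 = -2
Check: S + A = -2 + -2 = -4 = T_{23}.

(-2, -2)


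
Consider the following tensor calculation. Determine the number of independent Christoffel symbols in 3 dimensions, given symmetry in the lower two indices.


Christoffel symbols Gamma^k_{ij} are symmetric in i,j, so there are d * d(d+1)/2 independent symbols.
d = 3
d(d+1)/2 = 3 * 4 / 2 = 6
Total = 3 * 6 = 18

18


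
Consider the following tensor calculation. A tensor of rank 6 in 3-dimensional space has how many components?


The number of components of a rank-r tensor in d dimensions is d^r.
Here d = 3 and r = 6.
3^6 = 729

729


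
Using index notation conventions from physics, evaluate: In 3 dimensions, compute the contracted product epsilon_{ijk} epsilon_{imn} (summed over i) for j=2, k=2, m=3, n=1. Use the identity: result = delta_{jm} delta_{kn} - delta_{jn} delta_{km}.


Using the identity: epsilon_{ijk} epsilon_{imn} = delta_{jm} delta_{kn} - delta_{jn} delta_{km}.
delta_{23} = 0
delta_{21} = 0
delta_{21} = 0
delta_{23} = 0
Result = 0 * 0 - 0 * 0 = 0 - 0 = 0

0


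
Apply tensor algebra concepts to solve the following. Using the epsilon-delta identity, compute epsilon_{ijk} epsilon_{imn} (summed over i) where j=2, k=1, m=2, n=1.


Using the identity: epsilon_{ijk} epsilon_{imn} = delta_{jm} delta_{kn} - delta_{jn} delta_{km}.
delta_{22} = 1
delta_{11} = 1
delta_{21} = 0
delta_{12} = 0
Result = 1 * 1 - 0 * 0 = 1 - 0 = 1

1


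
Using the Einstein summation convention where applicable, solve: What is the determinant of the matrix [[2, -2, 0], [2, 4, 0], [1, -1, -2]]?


Expanding along the first row, det(A) = a11*M_11 - a12*M_12 + a13*M_13, where M_1j is the (1,j) minor.
Minor M_11 = 4*-2 - 0*-1 = -8
Minor M_12 = 2*-2 - 0*1 = -4
Minor M_13 = 2*-1 - 4*1 = -6
det = 2*(-8) - -2*(-4) + 0*(-6)
    = -16 - 8 + 0
    = -24

-24


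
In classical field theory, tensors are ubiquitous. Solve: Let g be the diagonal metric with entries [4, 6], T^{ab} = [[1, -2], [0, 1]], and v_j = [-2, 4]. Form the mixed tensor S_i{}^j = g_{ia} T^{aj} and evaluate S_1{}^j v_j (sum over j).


Step 1: lower the first index. For a diagonal metric, g_{ia} T^{aj} = g_{ii} T^{ij} (no sum on i).
g_{11} = 4
S_1{}^1 = 4 * T^{11} = 4 * 1 = 4
S_1{}^2 = 4 * T^{12} = 4 * -2 = -8
Step 2: contract S_1{}^j with v_j.
S_1{}^1 * v_1 = 4 * -2 = -8
S_1{}^2 * v_2 = -8 * 4 = -32
Result = -8 + -32 = -40

-40


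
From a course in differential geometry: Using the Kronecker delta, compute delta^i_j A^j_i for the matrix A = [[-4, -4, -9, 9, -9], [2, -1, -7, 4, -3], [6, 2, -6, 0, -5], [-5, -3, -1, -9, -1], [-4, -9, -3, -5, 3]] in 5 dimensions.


The contraction (trace) of a rank-2 tensor is the sum of its diagonal elements.
Diagonal entries: A[1,1] = -4, A[2,2] = -1, A[3,3] = -6, A[4,4] = -9, A[5,5] = 3
Tr(A) = -4 + -1 + -6 + -9 + 3 = -17

-17


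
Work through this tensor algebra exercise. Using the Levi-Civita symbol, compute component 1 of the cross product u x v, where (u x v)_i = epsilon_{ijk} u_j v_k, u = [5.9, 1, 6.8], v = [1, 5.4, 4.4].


(u x v)_1 = sum_{j,k} epsilon_{1jk} u_j v_k. Only permutations of (1,2,3) contribute; the two non-zero terms are:
eps_{123} u_2 v_3 = 1 * 1 * 4.4 = 4.4
eps_{132} u_3 v_2 = -1 * 6.8 * 5.4 = -36.72
(u x v)_1 = -32.32

-32.32


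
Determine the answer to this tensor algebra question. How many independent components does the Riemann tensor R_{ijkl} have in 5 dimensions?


The Riemann tensor in d dimensions has d^2(d^2 - 1)/12 independent components.
d = 5, so d^2 = 25
d^2 - 1 = 24
d^2(d^2 - 1) = 25 * 24 = 600
Divide by 12: 600 / 12 = 50

50


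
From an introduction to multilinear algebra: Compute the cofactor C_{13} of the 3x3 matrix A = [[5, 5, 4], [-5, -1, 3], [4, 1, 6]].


To find cofactor C_{13}, delete row 1 and column 3.
The resulting 2x2 submatrix is: [[-5, -1], [4, 1]]
Minor M_{13} = -5*1 - -1*4
  = -5 - -4 = -1
Sign = (-1)^(1+3) = (-1)^4 = 1
Cofactor C_{13} = 1 * -1 = -1

-1


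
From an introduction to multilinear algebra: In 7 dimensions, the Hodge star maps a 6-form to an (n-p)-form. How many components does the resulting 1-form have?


The Hodge dual of a p-form on an n-dimensional manifold is an (n-p)-form.
n = 7, p = 6, so dual degree = 7 - 6 = 1
The number of components is C(n, n-p) = C(7, 1) = 7

7


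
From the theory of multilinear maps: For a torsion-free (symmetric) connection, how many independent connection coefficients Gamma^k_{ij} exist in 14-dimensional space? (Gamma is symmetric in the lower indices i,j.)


Christoffel symbols Gamma^k_{ij} are symmetric in i,j, so there are d * d(d+1)/2 independent symbols.
d = 14
d(d+1)/2 = 14 * 15 / 2 = 105
Total = 14 * 105 = 1470

1470


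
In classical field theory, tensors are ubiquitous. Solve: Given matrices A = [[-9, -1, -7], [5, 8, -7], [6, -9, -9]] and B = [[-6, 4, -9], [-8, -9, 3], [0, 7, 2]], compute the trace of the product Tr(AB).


Tr(AB) = sum_i (AB)_{ii} where (AB)_{ii} = sum_k A_{ik} B_{ki}.
(AB)_{11} = -9*-6 + -1*-8 + -7*0 = 62
(AB)_{22} = 5*4 + 8*-9 + -7*7 = -101
(AB)_{33} = 6*-9 + -9*3 + -9*2 = -99
Tr(AB) = 62 + -101 + -99 = -138

-138


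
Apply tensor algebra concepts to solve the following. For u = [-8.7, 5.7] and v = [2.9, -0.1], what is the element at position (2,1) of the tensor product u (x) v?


The outer product entry T_{ij} = u_i * v_j.
We need i=2, j=1.
u_2 = 5.7, v_1 = 2.9
T_{2,1} = 5.7 * 2.9 = 16.53

16.53


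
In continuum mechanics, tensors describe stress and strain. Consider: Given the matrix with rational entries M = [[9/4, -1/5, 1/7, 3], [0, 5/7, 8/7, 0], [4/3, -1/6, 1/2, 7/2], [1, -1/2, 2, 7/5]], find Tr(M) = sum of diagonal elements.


The trace is the sum of diagonal entries.
Diagonal: M[1,1] = 9/4, M[2,2] = 5/7, M[3,3] = 1/2, M[4,4] = 7/5
Tr(M) = 9/4 + 5/7 + 1/2 + 7/5
Computing step by step:
After adding M[1,1]: 9/4
After adding M[2,2]: 83/28
After adding M[3,3]: 97/28
After adding M[4,4]: 681/140
Tr(M) = 681/140

681/140


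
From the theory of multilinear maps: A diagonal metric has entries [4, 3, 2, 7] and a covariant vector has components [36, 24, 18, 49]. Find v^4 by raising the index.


To raise an index with a diagonal metric: v^i = v_i / g_{ii}.
For index 4: v_4 = 49, g_{44} = 7
v^4 = 49 / 7 = 7

7


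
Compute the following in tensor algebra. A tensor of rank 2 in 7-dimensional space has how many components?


The number of components of a rank-r tensor in d dimensions is d^r.
Here d = 7 and r = 2.
7^2 = 49

49


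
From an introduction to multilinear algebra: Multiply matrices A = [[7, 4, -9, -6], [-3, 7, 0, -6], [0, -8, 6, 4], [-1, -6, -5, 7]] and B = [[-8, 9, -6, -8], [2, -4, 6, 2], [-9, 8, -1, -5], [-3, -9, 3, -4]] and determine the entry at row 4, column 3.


(AB)_{ij} = sum_k A_{ik} B_{kj}.
For i=4, j=3:
A_{41} * B_{13} = -1 * -6 = 6
A_{42} * B_{23} = -6 * 6 = -36
A_{43} * B_{33} = -5 * -1 = 5
A_{44} * B_{43} = 7 * 3 = 21
Sum = 6 + -36 + 5 + 21 = -4

-4


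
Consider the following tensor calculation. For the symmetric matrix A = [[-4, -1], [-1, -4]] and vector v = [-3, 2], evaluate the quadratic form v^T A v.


First compute Av:
(Av)_1 = -4*-3 + -1*2 = 10
(Av)_2 = -1*-3 + -4*2 = -5
Av = [10, -5]
Then v^T (Av) = -3*10 + 2*-5
= -30 + -10 = -40

-40


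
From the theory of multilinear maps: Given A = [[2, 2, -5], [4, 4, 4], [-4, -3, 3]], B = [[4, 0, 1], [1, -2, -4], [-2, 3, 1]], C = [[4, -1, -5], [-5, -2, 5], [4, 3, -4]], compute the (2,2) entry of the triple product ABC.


(ABC)_{22} = sum_m (AB)_{2m} C_{m2}. First compute row 2 of AB.
(AB)_{21} = 4*4 + 4*1 + 4*-2 = 12
(AB)_{22} = 4*0 + 4*-2 + 4*3 = 4
(AB)_{23} = 4*1 + 4*-4 + 4*1 = -8
Now contract with column 2 of C:
(AB)_{21} * C_{12} = 12 * -1 = -12
(AB)_{22} * C_{22} = 4 * -2 = -8
(AB)_{23} * C_{32} = -8 * 3 = -24
(ABC)_{22} = -12 + -8 + -24 = -44

-44


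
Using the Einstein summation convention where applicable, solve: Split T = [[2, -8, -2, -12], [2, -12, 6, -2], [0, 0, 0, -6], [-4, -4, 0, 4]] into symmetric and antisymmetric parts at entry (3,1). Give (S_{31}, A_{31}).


T_{31} = 0
T_{13} = -2
S_{31} = (0 + -2)/2 = -2/2 = -1
A_{31} = (0 - -2)/2 = 2/2 = 1
Check: S + A = -1 + 1 = 0 = T_{31}.

(-1, 1)


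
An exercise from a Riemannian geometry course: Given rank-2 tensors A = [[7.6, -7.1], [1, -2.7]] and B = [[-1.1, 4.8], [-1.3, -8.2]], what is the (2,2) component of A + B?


Tensor addition is component-wise: (A + B)_{ij} = A_{ij} + B_{ij}.
A_{22} = -2.7
B_{22} = -8.2
(A + B)_{22} = -2.7 + -8.2 = -10.9

-10.9


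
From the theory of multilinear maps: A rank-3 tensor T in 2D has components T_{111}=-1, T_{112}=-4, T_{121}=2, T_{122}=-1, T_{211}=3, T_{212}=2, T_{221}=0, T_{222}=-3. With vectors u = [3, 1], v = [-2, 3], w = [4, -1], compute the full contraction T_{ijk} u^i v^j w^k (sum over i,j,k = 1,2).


S = sum over i,j,k of T_{ijk} u_i v_j w_k. Expanding all 8 terms:
T_{111}*u_1*v_1*w_1 = -1*3*-2*4 = 24  (running total: 24)
T_{112}*u_1*v_1*w_2 = -4*3*-2*-1 = -24  (running total: 0)
T_{121}*u_1*v_2*w_1 = 2*3*3*4 = 72  (running total: 72)
T_{122}*u_1*v_2*w_2 = -1*3*3*-1 = 9  (running total: 81)
T_{211}*u_2*v_1*w_1 = 3*1*-2*4 = -24  (running total: 57)
T_{212}*u_2*v_1*w_2 = 2*1*-2*-1 = 4  (running total: 61)
T_{221}*u_2*v_2*w_1 = 0*1*3*4 = 0  (running total: 61)
T_{222}*u_2*v_2*w_2 = -3*1*3*-1 = 9  (running total: 70)
S = 70

70


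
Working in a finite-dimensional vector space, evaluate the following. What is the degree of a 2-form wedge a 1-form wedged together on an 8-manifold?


The degree of a wedge product is the sum of the degrees of the individual forms.
Degrees: 2, 1
Total degree = 2 + 1 = 3

3


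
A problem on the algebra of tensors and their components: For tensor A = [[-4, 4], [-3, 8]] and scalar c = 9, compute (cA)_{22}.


Scalar multiplication: (cA)_{ij} = c * A_{ij}.
c = 9
A_{22} = 8
(cA)_{22} = 9 * 8 = 72

72


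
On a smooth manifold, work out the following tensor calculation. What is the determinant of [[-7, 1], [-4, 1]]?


For a 2x2 matrix [[a, b], [c, d]], det = a*d - b*c.
a = -7, b = 1, c = -4, d = 1
a*d = -7 * 1 = -7
b*c = 1 * -4 = -4
det = -7 - -4 = -3

-3


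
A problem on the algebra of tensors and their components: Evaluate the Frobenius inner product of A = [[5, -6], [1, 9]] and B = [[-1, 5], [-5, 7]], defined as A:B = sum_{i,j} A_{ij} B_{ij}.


A:B = sum over all i,j of A_{ij} * B_{ij}.
Row 1: 5*-1=-5, -6*5=-30 => row sum = -35
Row 2: 1*-5=-5, 9*7=63 => row sum = 58
Total = -35 + 58 = 23

23


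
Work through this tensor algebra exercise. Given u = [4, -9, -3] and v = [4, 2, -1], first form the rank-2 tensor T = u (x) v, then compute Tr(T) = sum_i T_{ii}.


The outer product gives T_{ij} = u_i v_j.
The trace (contraction) is Tr(T) = sum_i T_{ii} = sum_i u_i v_i.
Diagonal entries:
T_{11} = u_1 * v_1 = 4 * 4 = 16
T_{22} = u_2 * v_2 = -9 * 2 = -18
T_{33} = u_3 * v_3 = -3 * -1 = 3
Tr(T) = 16 + -18 + 3 = 1

1


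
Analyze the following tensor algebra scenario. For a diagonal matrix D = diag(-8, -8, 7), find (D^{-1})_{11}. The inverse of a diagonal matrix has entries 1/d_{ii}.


For a diagonal matrix, the inverse has entries (D^{-1})_{ii} = 1/d_{ii}.
The diagonal entries are: d_{11} = -8, d_{22} = -8, d_{33} = 7
We need (D^{-1})_{11} = 1/d_{11} = 1/-8 = -1/8

-1/8


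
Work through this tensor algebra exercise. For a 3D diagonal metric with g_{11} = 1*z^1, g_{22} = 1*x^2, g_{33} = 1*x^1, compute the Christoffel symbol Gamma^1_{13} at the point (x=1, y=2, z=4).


For a diagonal metric, Gamma^k_{ij} = (1/2) g^{kk} (dg_{ik}/dx_j + dg_{jk}/dx_i - dg_{ij}/dx_k).
The metric is diagonal, so g_{ab} = 0 for a != b.
At the given point: g_{11} = 4, g_{22} = 1, g_{33} = 1
g^{11} = 1/4
dg_{11}/dx_3 = dg_{11}/dx_3 = 1
dg_{31}/dx_1 = 0 (off-diagonal)
dg_{13}/dx_1 = 0 (off-diagonal)
Numerator = 1 + 0 - 0 = 1
Gamma^1_{13} = 1 / (2 * 4) = 1/8

1/8


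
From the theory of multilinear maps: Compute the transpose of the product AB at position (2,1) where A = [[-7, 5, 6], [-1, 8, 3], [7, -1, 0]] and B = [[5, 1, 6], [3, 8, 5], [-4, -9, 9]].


(AB)^T_{ij} = (AB)_{ji} = sum_k A_{jk} B_{ki}.
For i=2, j=1 we need (AB)_{12}:
A_{11} * B_{12} = -7 * 1 = -7
A_{12} * B_{22} = 5 * 8 = 40
A_{13} * B_{32} = 6 * -9 = -54
Sum = -7 + 40 + -54 = -21

-21


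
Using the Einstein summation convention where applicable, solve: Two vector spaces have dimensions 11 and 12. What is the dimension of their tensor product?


The dimension of a tensor product is the product of dimensions.
dim(V) = 11, dim(W) = 12
dim(V (x) W) = 11 * 12 = 132

132


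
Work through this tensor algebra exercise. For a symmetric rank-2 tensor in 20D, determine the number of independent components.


A symmetric rank-2 tensor in d dimensions has d(d+1)/2 independent components.
d = 20
d(d+1)/2 = 20 * 21 / 2 = 420 / 2 = 210

210


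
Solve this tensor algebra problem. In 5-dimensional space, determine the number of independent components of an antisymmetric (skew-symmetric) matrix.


An antisymmetric rank-2 tensor satisfies A_{ij} = -A_{ji}, so diagonal entries are zero.
The independent components are the upper-triangular entries: C(n, 2) = n(n-1)/2.
n = 5
C(5, 2) = 5 * 4 / 2 = 20 / 2 = 10

10


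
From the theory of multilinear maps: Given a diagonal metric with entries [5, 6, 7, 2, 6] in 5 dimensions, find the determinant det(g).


For a diagonal metric, the determinant is the product of diagonal entries.
Diagonal entries: 5, 6, 7, 2, 6
det(g) = 5 * 6 * 7 * 2 * 6 = 2520

2520


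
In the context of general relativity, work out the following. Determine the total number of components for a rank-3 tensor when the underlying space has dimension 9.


The number of components of a rank-r tensor in d dimensions is d^r.
Here d = 9 and r = 3.
9^3 = 729

729


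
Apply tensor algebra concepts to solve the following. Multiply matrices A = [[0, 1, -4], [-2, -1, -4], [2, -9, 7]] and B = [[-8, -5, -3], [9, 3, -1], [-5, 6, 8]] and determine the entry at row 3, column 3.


(AB)_{ij} = sum_k A_{ik} B_{kj}.
For i=3, j=3:
A_{31} * B_{13} = 2 * -3 = -6
A_{32} * B_{23} = -9 * -1 = 9
A_{33} * B_{33} = 7 * 8 = 56
Sum = -6 + 9 + 56 = 59

59


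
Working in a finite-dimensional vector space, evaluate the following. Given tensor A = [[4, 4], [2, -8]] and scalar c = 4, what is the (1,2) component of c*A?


Scalar multiplication: (cA)_{ij} = c * A_{ij}.
c = 4
A_{12} = 4
(cA)_{12} = 4 * 4 = 16

16


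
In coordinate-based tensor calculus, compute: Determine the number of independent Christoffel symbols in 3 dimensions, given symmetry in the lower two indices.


Christoffel symbols Gamma^k_{ij} are symmetric in i,j, so there are d * d(d+1)/2 independent symbols.
d = 3
d(d+1)/2 = 3 * 4 / 2 = 6
Total = 3 * 6 = 18

18


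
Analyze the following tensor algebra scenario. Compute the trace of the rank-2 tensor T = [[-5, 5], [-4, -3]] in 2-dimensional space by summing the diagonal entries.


The contraction (trace) of a rank-2 tensor is the sum of its diagonal elements.
Diagonal entries: A[1,1] = -5, A[2,2] = -3
Tr(A) = -5 + -3 = -8

-8


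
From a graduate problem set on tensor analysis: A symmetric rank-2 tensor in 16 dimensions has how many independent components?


A symmetric rank-2 tensor in d dimensions has d(d+1)/2 independent components.
d = 16
d(d+1)/2 = 16 * 17 / 2 = 272 / 2 = 136

136


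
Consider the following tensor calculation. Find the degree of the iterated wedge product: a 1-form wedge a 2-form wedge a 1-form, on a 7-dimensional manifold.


The degree of a wedge product is the sum of the degrees of the individual forms.
Degrees: 1, 2, 1
Total degree = 1 + 2 + 1 = 4

4


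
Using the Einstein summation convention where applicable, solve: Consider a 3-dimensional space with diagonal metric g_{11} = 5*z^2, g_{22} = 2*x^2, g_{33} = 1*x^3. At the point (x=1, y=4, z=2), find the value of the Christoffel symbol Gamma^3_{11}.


For a diagonal metric, Gamma^k_{ij} = (1/2) g^{kk} (dg_{ik}/dx_j + dg_{jk}/dx_i - dg_{ij}/dx_k).
The metric is diagonal, so g_{ab} = 0 for a != b.
At the given point: g_{11} = 20, g_{22} = 2, g_{33} = 1
g^{33} = 1/1
dg_{13}/dx_1 = 0 (off-diagonal)
dg_{13}/dx_1 = 0 (off-diagonal)
dg_{11}/dx_3 = dg_{11}/dx_3 = 20
Numerator = 0 + 0 - 20 = -20
Gamma^3_{11} = -20 / (2 * 1) = -10

-10


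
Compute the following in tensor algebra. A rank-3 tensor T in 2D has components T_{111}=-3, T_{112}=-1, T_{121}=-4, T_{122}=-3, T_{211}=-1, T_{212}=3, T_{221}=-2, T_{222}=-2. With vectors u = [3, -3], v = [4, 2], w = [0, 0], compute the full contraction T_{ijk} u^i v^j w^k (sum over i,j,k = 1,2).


S = sum over i,j,k of T_{ijk} u_i v_j w_k. Expanding all 8 terms:
T_{111}*u_1*v_1*w_1 = -3*3*4*0 = 0  (running total: 0)
T_{112}*u_1*v_1*w_2 = -1*3*4*0 = 0  (running total: 0)
T_{121}*u_1*v_2*w_1 = -4*3*2*0 = 0  (running total: 0)
T_{122}*u_1*v_2*w_2 = -3*3*2*0 = 0  (running total: 0)
T_{211}*u_2*v_1*w_1 = -1*-3*4*0 = 0  (running total: 0)
T_{212}*u_2*v_1*w_2 = 3*-3*4*0 = 0  (running total: 0)
T_{221}*u_2*v_2*w_1 = -2*-3*2*0 = 0  (running total: 0)
T_{222}*u_2*v_2*w_2 = -2*-3*2*0 = 0  (running total: 0)
S = 0

0


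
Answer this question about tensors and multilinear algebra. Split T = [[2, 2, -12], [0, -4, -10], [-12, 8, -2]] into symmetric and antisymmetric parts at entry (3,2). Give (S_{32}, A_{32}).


T_{32} = 8
T_{23} = -10
S_{32} = (8 + -10)/2 = -2/2 = -1
A_{32} = (8 - -10)/2 = 18/2 = 9
Check: S + A = -1 + 9 = 8 = T_{32}.

(-1, 9)


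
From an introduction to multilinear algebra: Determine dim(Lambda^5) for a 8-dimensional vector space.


The dimension of the space of p-forms on an n-dimensional space is C(n, p).
n = 8, p = 5
C(8, 5) = 8! / (5! * 3!) = 56

56


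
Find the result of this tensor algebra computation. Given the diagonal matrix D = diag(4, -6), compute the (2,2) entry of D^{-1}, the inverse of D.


For a diagonal matrix, the inverse has entries (D^{-1})_{ii} = 1/d_{ii}.
The diagonal entries are: d_{11} = 4, d_{22} = -6
We need (D^{-1})_{22} = 1/d_{22} = 1/-6 = -1/6

-1/6


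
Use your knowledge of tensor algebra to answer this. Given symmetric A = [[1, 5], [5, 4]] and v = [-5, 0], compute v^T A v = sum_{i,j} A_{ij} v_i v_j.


First compute Av:
(Av)_1 = 1*-5 + 5*0 = -5
(Av)_2 = 5*-5 + 4*0 = -25
Av = [-5, -25]
Then v^T (Av) = -5*-5 + 0*-25
= 25 + 0 = 25

25


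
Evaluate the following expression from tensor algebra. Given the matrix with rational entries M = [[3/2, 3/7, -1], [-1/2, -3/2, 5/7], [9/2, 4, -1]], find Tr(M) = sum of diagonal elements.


The trace is the sum of diagonal entries.
Diagonal: M[1,1] = 3/2, M[2,2] = -3/2, M[3,3] = -1
Tr(M) = 3/2 + -3/2 + -1
Computing step by step:
After adding M[1,1]: 3/2
After adding M[2,2]: 0
After adding M[3,3]: -1
Tr(M) = -1

-1


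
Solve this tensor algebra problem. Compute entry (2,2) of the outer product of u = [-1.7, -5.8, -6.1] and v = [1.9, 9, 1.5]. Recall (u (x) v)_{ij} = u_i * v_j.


The outer product entry T_{ij} = u_i * v_j.
We need i=2, j=2.
u_2 = -5.8, v_2 = 9
T_{2,2} = -5.8 * 9 = -52.2

-52.2


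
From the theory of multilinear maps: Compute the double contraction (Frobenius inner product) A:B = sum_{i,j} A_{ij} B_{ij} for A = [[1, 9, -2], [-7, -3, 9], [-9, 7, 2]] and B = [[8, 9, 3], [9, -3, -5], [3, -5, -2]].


A:B = sum over all i,j of A_{ij} * B_{ij}.
Row 1: 1*8=8, 9*9=81, -2*3=-6 => row sum = 83
Row 2: -7*9=-63, -3*-3=9, 9*-5=-45 => row sum = -99
Row 3: -9*3=-27, 7*-5=-35, 2*-2=-4 => row sum = -66
Total = 83 + -99 + -66 = -82

-82


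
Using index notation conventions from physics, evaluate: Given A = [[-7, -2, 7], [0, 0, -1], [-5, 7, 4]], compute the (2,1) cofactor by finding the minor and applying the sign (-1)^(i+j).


To find cofactor C_{21}, delete row 2 and column 1.
The resulting 2x2 submatrix is: [[-2, 7], [7, 4]]
Minor M_{21} = -2*4 - 7*7
  = -8 - 49 = -57
Sign = (-1)^(2+1) = (-1)^3 = -1
Cofactor C_{21} = -1 * -57 = 57

57


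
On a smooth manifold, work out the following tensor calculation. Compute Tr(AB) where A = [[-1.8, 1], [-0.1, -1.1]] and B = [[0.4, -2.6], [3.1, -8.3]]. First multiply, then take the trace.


Tr(AB) = sum_i (AB)_{ii} where (AB)_{ii} = sum_k A_{ik} B_{ki}.
(AB)_{11} = -1.8*0.4 + 1*3.1 = 2.38
(AB)_{22} = -0.1*-2.6 + -1.1*-8.3 = 9.39
Tr(AB) = 2.38 + 9.39 = 11.77

11.77


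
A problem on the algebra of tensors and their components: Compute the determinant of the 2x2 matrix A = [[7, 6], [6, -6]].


For a 2x2 matrix [[a, b], [c, d]], det = a*d - b*c.
a = 7, b = 6, c = 6, d = -6
a*d = 7 * -6 = -42
b*c = 6 * 6 = 36
det = -42 - 36 = -78

-78


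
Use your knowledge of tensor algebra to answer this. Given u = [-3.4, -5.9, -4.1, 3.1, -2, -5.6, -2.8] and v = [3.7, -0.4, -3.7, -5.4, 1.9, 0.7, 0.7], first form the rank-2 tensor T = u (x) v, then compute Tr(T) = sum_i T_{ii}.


The outer product gives T_{ij} = u_i v_j.
The trace (contraction) is Tr(T) = sum_i T_{ii} = sum_i u_i v_i.
Diagonal entries:
T_{11} = u_1 * v_1 = -3.4 * 3.7 = -12.58
T_{22} = u_2 * v_2 = -5.9 * -0.4 = 2.36
T_{33} = u_3 * v_3 = -4.1 * -3.7 = 15.17
T_{44} = u_4 * v_4 = 3.1 * -5.4 = -16.74
T_{55} = u_5 * v_5 = -2 * 1.9 = -3.8
T_{66} = u_6 * v_6 = -5.6 * 0.7 = -3.92
T_{77} = u_7 * v_7 = -2.8 * 0.7 = -1.96
Tr(T) = -12.58 + 2.36 + 15.17 + -16.74 + -3.8 + -3.92 + -1.96 = -21.47

-21.47


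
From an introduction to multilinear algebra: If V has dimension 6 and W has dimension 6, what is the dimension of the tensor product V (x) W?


The dimension of a tensor product is the product of dimensions.
dim(V) = 6, dim(W) = 6
dim(V (x) W) = 6 * 6 = 36

36


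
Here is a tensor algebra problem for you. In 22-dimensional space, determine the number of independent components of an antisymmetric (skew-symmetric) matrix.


An antisymmetric rank-2 tensor satisfies A_{ij} = -A_{ji}, so diagonal entries are zero.
The independent components are the upper-triangular entries: C(n, 2) = n(n-1)/2.
n = 22
C(22, 2) = 22 * 21 / 2 = 462 / 2 = 231

231


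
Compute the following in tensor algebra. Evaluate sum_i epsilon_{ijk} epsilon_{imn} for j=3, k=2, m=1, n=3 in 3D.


Using the identity: epsilon_{ijk} epsilon_{imn} = delta_{jm} delta_{kn} - delta_{jn} delta_{km}.
delta_{31} = 0
delta_{23} = 0
delta_{33} = 1
delta_{21} = 0
Result = 0 * 0 - 1 * 0 = 0 - 0 = 0

0


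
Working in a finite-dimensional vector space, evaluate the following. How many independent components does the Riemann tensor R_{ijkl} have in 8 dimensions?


The Riemann tensor in d dimensions has d^2(d^2 - 1)/12 independent components.
d = 8, so d^2 = 64
d^2 - 1 = 63
d^2(d^2 - 1) = 64 * 63 = 4032
Divide by 12: 4032 / 12 = 336

336


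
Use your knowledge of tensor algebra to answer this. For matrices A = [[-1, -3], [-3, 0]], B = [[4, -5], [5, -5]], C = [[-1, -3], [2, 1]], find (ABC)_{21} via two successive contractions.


(ABC)_{21} = sum_m (AB)_{2m} C_{m1}. First compute row 2 of AB.
(AB)_{21} = -3*4 + 0*5 = -12
(AB)_{22} = -3*-5 + 0*-5 = 15
Now contract with column 1 of C:
(AB)_{21} * C_{11} = -12 * -1 = 12
(AB)_{22} * C_{21} = 15 * 2 = 30
(ABC)_{21} = 12 + 30 = 42

42


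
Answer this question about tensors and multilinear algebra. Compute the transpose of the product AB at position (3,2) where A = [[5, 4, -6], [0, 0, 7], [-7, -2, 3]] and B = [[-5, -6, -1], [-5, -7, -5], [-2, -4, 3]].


(AB)^T_{ij} = (AB)_{ji} = sum_k A_{jk} B_{ki}.
For i=3, j=2 we need (AB)_{23}:
A_{21} * B_{13} = 0 * -1 = 0
A_{22} * B_{23} = 0 * -5 = 0
A_{23} * B_{33} = 7 * 3 = 21
Sum = 0 + 0 + 21 = 21

21


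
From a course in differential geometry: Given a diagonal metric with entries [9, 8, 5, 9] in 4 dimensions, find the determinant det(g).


For a diagonal metric, the determinant is the product of diagonal entries.
Diagonal entries: 9, 8, 5, 9
det(g) = 9 * 8 * 5 * 9 = 3240

3240


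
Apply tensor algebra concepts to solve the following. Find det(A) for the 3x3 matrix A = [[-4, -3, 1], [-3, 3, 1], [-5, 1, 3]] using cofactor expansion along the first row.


Expanding along the first row, det(A) = a11*M_11 - a12*M_12 + a13*M_13, where M_1j is the (1,j) minor.
Minor M_11 = 3*3 - 1*1 = 8
Minor M_12 = -3*3 - 1*-5 = -4
Minor M_13 = -3*1 - 3*-5 = 12
det = -4*(8) - -3*(-4) + 1*(12)
    = -32 - 12 + 12
    = -32

-32


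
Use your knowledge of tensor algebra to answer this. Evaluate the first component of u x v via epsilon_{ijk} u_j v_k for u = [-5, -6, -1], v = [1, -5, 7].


(u x v)_1 = sum_{j,k} epsilon_{1jk} u_j v_k. Only permutations of (1,2,3) contribute; the two non-zero terms are:
eps_{123} u_2 v_3 = 1 * -6 * 7 = -42
eps_{132} u_3 v_2 = -1 * -1 * -5 = -5
(u x v)_1 = -47

-47


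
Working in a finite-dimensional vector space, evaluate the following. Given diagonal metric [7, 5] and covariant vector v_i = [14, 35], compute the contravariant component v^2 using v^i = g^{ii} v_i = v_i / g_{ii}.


To raise an index with a diagonal metric: v^i = v_i / g_{ii}.
For index 2: v_2 = 35, g_{22} = 5
v^2 = 35 / 5 = 7

7


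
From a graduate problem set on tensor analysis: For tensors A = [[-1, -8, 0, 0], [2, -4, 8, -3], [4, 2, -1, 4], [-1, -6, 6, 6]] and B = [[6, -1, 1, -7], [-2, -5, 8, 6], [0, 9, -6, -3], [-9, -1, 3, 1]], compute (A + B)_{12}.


Tensor addition is component-wise: (A + B)_{ij} = A_{ij} + B_{ij}.
A_{12} = -8
B_{12} = -1
(A + B)_{12} = -8 + -1 = -9

-9


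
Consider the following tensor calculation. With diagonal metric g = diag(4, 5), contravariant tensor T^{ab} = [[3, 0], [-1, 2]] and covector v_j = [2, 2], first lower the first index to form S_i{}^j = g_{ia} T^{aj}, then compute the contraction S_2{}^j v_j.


Step 1: lower the first index. For a diagonal metric, g_{ia} T^{aj} = g_{ii} T^{ij} (no sum on i).
g_{22} = 5
S_2{}^1 = 5 * T^{21} = 5 * -1 = -5
S_2{}^2 = 5 * T^{22} = 5 * 2 = 10
Step 2: contract S_2{}^j with v_j.
S_2{}^1 * v_1 = -5 * 2 = -10
S_2{}^2 * v_2 = 10 * 2 = 20
Result = -10 + 20 = 10

10


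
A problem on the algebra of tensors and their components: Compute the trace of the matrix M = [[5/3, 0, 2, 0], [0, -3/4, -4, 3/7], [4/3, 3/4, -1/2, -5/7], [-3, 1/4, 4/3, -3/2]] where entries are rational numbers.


The trace is the sum of diagonal entries.
Diagonal: M[1,1] = 5/3, M[2,2] = -3/4, M[3,3] = -1/2, M[4,4] = -3/2
Tr(M) = 5/3 + -3/4 + -1/2 + -3/2
Computing step by step:
After adding M[1,1]: 5/3
After adding M[2,2]: 11/12
After adding M[3,3]: 5/12
After adding M[4,4]: -13/12
Tr(M) = -13/12

-13/12


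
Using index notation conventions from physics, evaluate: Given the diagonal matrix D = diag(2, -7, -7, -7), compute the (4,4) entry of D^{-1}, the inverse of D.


For a diagonal matrix, the inverse has entries (D^{-1})_{ii} = 1/d_{ii}.
The diagonal entries are: d_{11} = 2, d_{22} = -7, d_{33} = -7, d_{44} = -7
We need (D^{-1})_{44} = 1/d_{44} = 1/-7 = -1/7

-1/7


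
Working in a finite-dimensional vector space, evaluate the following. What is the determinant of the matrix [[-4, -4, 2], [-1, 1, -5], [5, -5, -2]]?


Expanding along the first row, det(A) = a11*M_11 - a12*M_12 + a13*M_13, where M_1j is the (1,j) minor.
Minor M_11 = 1*-2 - -5*-5 = -27
Minor M_12 = -1*-2 - -5*5 = 27
Minor M_13 = -1*-5 - 1*5 = 0
det = -4*(-27) - -4*(27) + 2*(0)
    = 108 - -108 + 0
    = 216

216


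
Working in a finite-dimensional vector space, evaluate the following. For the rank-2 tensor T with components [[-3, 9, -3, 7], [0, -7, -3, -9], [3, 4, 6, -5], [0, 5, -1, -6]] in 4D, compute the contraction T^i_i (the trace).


The contraction (trace) of a rank-2 tensor is the sum of its diagonal elements.
Diagonal entries: A[1,1] = -3, A[2,2] = -7, A[3,3] = 6, A[4,4] = -6
Tr(A) = -3 + -7 + 6 + -6 = -10

-10


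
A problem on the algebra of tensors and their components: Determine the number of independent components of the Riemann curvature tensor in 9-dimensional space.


The Riemann tensor in d dimensions has d^2(d^2 - 1)/12 independent components.
d = 9, so d^2 = 81
d^2 - 1 = 80
d^2(d^2 - 1) = 81 * 80 = 6480
Divide by 12: 6480 / 12 = 540

540


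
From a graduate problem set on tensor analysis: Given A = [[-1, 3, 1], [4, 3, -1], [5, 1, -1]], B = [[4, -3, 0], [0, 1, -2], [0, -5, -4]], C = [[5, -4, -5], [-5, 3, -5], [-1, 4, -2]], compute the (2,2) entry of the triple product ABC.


(ABC)_{22} = sum_m (AB)_{2m} C_{m2}. First compute row 2 of AB.
(AB)_{21} = 4*4 + 3*0 + -1*0 = 16
(AB)_{22} = 4*-3 + 3*1 + -1*-5 = -4
(AB)_{23} = 4*0 + 3*-2 + -1*-4 = -2
Now contract with column 2 of C:
(AB)_{21} * C_{12} = 16 * -4 = -64
(AB)_{22} * C_{22} = -4 * 3 = -12
(AB)_{23} * C_{32} = -2 * 4 = -8
(ABC)_{22} = -64 + -12 + -8 = -84

-84


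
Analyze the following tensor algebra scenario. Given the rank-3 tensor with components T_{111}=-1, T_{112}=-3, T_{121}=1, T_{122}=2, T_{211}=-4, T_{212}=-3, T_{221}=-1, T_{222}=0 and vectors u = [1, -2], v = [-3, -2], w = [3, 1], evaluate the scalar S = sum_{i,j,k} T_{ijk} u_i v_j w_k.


S = sum over i,j,k of T_{ijk} u_i v_j w_k. Expanding all 8 terms:
T_{111}*u_1*v_1*w_1 = -1*1*-3*3 = 9  (running total: 9)
T_{112}*u_1*v_1*w_2 = -3*1*-3*1 = 9  (running total: 18)
T_{121}*u_1*v_2*w_1 = 1*1*-2*3 = -6  (running total: 12)
T_{122}*u_1*v_2*w_2 = 2*1*-2*1 = -4  (running total: 8)
T_{211}*u_2*v_1*w_1 = -4*-2*-3*3 = -72  (running total: -64)
T_{212}*u_2*v_1*w_2 = -3*-2*-3*1 = -18  (running total: -82)
T_{221}*u_2*v_2*w_1 = -1*-2*-2*3 = -12  (running total: -94)
T_{222}*u_2*v_2*w_2 = 0*-2*-2*1 = 0  (running total: -94)
S = -94

-94


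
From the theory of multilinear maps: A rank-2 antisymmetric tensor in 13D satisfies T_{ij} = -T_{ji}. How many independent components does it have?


An antisymmetric rank-2 tensor satisfies A_{ij} = -A_{ji}, so diagonal entries are zero.
The independent components are the upper-triangular entries: C(n, 2) = n(n-1)/2.
n = 13
C(13, 2) = 13 * 12 / 2 = 156 / 2 = 78

78


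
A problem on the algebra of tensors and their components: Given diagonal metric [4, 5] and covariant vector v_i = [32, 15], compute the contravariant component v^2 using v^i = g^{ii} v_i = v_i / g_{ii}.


To raise an index with a diagonal metric: v^i = v_i / g_{ii}.
For index 2: v_2 = 15, g_{22} = 5
v^2 = 15 / 5 = 3

3


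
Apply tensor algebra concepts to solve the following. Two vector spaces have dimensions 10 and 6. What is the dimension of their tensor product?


The dimension of a tensor product is the product of dimensions.
dim(V) = 10, dim(W) = 6
dim(V (x) W) = 10 * 6 = 60

60


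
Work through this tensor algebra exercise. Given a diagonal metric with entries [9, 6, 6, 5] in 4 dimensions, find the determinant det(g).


For a diagonal metric, the determinant is the product of diagonal entries.
Diagonal entries: 9, 6, 6, 5
det(g) = 9 * 6 * 6 * 5 = 1620

1620


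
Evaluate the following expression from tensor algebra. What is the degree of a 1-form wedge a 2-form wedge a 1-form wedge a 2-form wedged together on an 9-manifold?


The degree of a wedge product is the sum of the degrees of the individual forms.
Degrees: 1, 2, 1, 2
Total degree = 1 + 2 + 1 + 2 = 6

6


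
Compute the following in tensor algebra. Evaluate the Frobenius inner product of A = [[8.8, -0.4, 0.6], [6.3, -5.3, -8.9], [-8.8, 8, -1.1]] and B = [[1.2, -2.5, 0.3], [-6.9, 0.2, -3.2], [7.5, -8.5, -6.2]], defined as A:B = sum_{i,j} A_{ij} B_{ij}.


A:B = sum over all i,j of A_{ij} * B_{ij}.
Row 1: 8.8*1.2=10.56, -0.4*-2.5=1, 0.6*0.3=0.18 => row sum = 11.74
Row 2: 6.3*-6.9=-43.47, -5.3*0.2=-1.06, -8.9*-3.2=28.48 => row sum = -16.05
Row 3: -8.8*7.5=-66, 8*-8.5=-68, -1.1*-6.2=6.82 => row sum = -127.18
Total = 11.74 + -16.05 + -127.18 = -131.49

-131.49


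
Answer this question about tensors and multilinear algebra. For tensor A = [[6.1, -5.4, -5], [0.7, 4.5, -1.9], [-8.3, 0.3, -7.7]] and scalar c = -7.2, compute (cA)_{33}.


Scalar multiplication: (cA)_{ij} = c * A_{ij}.
c = -7.2
A_{33} = -7.7
(cA)_{33} = -7.2 * -7.7 = 55.44

55.44


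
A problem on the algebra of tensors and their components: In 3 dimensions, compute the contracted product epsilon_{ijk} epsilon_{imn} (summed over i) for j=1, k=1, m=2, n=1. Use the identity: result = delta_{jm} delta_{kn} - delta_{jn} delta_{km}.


Using the identity: epsilon_{ijk} epsilon_{imn} = delta_{jm} delta_{kn} - delta_{jn} delta_{km}.
delta_{12} = 0
delta_{11} = 1
delta_{11} = 1
delta_{12} = 0
Result = 0 * 1 - 1 * 0 = 0 - 0 = 0

0


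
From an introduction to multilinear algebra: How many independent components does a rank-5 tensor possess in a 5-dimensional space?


The number of components of a rank-r tensor in d dimensions is d^r.
Here d = 5 and r = 5.
5^5 = 3125

3125


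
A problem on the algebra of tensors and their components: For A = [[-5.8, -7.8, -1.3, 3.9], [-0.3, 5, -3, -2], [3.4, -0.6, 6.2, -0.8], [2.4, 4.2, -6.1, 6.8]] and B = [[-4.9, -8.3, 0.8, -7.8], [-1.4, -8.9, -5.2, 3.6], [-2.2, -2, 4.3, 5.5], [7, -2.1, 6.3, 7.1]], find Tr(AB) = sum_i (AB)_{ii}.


Tr(AB) = sum_i (AB)_{ii} where (AB)_{ii} = sum_k A_{ik} B_{ki}.
(AB)_{11} = -5.8*-4.9 + -7.8*-1.4 + -1.3*-2.2 + 3.9*7 = 69.5
(AB)_{22} = -0.3*-8.3 + 5*-8.9 + -3*-2 + -2*-2.1 = -31.81
(AB)_{33} = 3.4*0.8 + -0.6*-5.2 + 6.2*4.3 + -0.8*6.3 = 27.46
(AB)_{44} = 2.4*-7.8 + 4.2*3.6 + -6.1*5.5 + 6.8*7.1 = 11.13
Tr(AB) = 69.5 + -31.81 + 27.46 + 11.13 = 76.28

76.28


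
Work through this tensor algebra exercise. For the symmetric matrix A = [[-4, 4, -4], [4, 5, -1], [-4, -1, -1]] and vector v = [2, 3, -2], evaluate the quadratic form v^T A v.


First compute Av:
(Av)_1 = -4*2 + 4*3 + -4*-2 = 12
(Av)_2 = 4*2 + 5*3 + -1*-2 = 25
(Av)_3 = -4*2 + -1*3 + -1*-2 = -9
Av = [12, 25, -9]
Then v^T (Av) = 2*12 + 3*25 + -2*-9
= 24 + 75 + 18 = 117

117


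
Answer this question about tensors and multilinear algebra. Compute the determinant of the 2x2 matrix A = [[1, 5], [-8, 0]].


For a 2x2 matrix [[a, b], [c, d]], det = a*d - b*c.
a = 1, b = 5, c = -8, d = 0
a*d = 1 * 0 = 0
b*c = 5 * -8 = -40
det = 0 - -40 = 40

40


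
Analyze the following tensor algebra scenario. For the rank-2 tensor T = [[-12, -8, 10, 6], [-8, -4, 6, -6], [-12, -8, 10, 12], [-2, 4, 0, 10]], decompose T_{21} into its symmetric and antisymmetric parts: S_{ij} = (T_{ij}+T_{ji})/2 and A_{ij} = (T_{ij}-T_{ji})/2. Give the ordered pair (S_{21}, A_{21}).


T_{21} = -8
T_{12} = -8
S_{21} = (-8 + -8)/2 = -16/2 = -8
A_{21} = (-8 - -8)/2 = 0/2 = 0
Check: S + A = -8 + 0 = -8 = T_{21}.

(-8, 0)


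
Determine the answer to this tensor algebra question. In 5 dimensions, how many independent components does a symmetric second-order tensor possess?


A symmetric rank-2 tensor in d dimensions has d(d+1)/2 independent components.
d = 5
d(d+1)/2 = 5 * 6 / 2 = 30 / 2 = 15

15


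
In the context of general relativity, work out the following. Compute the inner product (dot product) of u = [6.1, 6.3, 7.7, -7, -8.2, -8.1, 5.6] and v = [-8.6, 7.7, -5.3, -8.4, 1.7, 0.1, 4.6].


The inner product u . v = sum of u_i * v_i.
Term-by-term: 6.1 * -8.6, 6.3 * 7.7, 7.7 * -5.3, -7 * -8.4, -8.2 * 1.7, -8.1 * 0.1, 5.6 * 4.6
Products: -52.46, 48.51, -40.81, 58.8, -13.94, -0.81, 25.76
Sum = -52.46 + 48.51 + -40.81 + 58.8 + -13.94 + -0.81 + 25.76 = 25.05

25.05


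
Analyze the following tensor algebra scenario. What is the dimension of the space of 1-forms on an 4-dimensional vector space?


The dimension of the space of p-forms on an n-dimensional space is C(n, p).
n = 4, p = 1
C(4, 1) = 4! / (1! * 3!) = 4

4


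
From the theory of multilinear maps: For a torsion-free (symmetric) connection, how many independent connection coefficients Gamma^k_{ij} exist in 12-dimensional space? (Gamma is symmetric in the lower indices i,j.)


Christoffel symbols Gamma^k_{ij} are symmetric in i,j, so there are d * d(d+1)/2 independent symbols.
d = 12
d(d+1)/2 = 12 * 13 / 2 = 78
Total = 12 * 78 = 936

936


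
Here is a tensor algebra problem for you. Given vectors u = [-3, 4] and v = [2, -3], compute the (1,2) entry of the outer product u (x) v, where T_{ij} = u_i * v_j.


The outer product entry T_{ij} = u_i * v_j.
We need i=1, j=2.
u_1 = -3, v_2 = -3
T_{1,2} = -3 * -3 = 9

9


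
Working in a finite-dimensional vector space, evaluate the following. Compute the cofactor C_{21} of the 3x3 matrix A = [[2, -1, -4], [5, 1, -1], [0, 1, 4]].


To find cofactor C_{21}, delete row 2 and column 1.
The resulting 2x2 submatrix is: [[-1, -4], [1, 4]]
Minor M_{21} = -1*4 - -4*1
  = -4 - -4 = 0
Sign = (-1)^(2+1) = (-1)^3 = -1
Cofactor C_{21} = -1 * 0 = 0

0


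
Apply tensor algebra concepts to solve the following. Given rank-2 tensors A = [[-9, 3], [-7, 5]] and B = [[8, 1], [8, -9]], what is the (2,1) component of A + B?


Tensor addition is component-wise: (A + B)_{ij} = A_{ij} + B_{ij}.
A_{21} = -7
B_{21} = 8
(A + B)_{21} = -7 + 8 = 1

1


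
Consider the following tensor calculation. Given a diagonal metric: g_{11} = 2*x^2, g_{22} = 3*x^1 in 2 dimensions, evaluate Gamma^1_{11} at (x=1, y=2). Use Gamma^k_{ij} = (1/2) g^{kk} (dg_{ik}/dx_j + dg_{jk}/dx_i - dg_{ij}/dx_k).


For a diagonal metric, Gamma^k_{ij} = (1/2) g^{kk} (dg_{ik}/dx_j + dg_{jk}/dx_i - dg_{ij}/dx_k).
The metric is diagonal, so g_{ab} = 0 for a != b.
At the given point: g_{11} = 2, g_{22} = 3
g^{11} = 1/2
dg_{11}/dx_1 = dg_{11}/dx_1 = 4
dg_{11}/dx_1 = dg_{11}/dx_1 = 4
dg_{11}/dx_1 = dg_{11}/dx_1 = 4
Numerator = 4 + 4 - 4 = 4
Gamma^1_{11} = 4 / (2 * 2) = 1

1


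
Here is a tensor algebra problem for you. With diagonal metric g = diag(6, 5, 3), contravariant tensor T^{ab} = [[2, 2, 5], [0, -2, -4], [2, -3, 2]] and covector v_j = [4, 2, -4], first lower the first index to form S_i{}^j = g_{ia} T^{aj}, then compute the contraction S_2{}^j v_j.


Step 1: lower the first index. For a diagonal metric, g_{ia} T^{aj} = g_{ii} T^{ij} (no sum on i).
g_{22} = 5
S_2{}^1 = 5 * T^{21} = 5 * 0 = 0
S_2{}^2 = 5 * T^{22} = 5 * -2 = -10
S_2{}^3 = 5 * T^{23} = 5 * -4 = -20
Step 2: contract S_2{}^j with v_j.
S_2{}^1 * v_1 = 0 * 4 = 0
S_2{}^2 * v_2 = -10 * 2 = -20
S_2{}^3 * v_3 = -20 * -4 = 80
Result = 0 + -20 + 80 = 60

60


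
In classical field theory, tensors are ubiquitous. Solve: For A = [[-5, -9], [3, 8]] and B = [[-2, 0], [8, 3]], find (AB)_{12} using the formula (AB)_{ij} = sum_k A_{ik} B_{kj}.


(AB)_{ij} = sum_k A_{ik} B_{kj}.
For i=1, j=2:
A_{11} * B_{12} = -5 * 0 = 0
A_{12} * B_{22} = -9 * 3 = -27
Sum = 0 + -27 = -27

-27


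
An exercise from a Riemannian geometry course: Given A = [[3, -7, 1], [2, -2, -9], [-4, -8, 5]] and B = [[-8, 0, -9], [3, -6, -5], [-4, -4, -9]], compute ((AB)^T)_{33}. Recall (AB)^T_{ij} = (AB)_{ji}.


(AB)^T_{ij} = (AB)_{ji} = sum_k A_{jk} B_{ki}.
For i=3, j=3 we need (AB)_{33}:
A_{31} * B_{13} = -4 * -9 = 36
A_{32} * B_{23} = -8 * -5 = 40
A_{33} * B_{33} = 5 * -9 = -45
Sum = 36 + 40 + -45 = 31

31
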